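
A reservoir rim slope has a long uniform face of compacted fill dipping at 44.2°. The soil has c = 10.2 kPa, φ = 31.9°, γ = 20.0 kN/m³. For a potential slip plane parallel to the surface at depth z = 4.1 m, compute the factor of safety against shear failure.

FS = 0.89

For an infinite slope with a slip plane parallel to the surface (no pore pressure): FS = [c + γz cos²β tanφ] / [γz sinβ cosβ].
γz = 20.0·4.1 = 82.00 kN/m²
Numerator = 10.2 + 82.00·cos²44.2°·tan31.9° = 10.2 + 82.00·0.5140·0.6224 = 36.433 kPa
Denominator = 82.00·sin44.2°·cos44.2° = 82.00·0.6972·0.7169 = 40.984 kPa
FS = 36.433 / 40.984 = 0.889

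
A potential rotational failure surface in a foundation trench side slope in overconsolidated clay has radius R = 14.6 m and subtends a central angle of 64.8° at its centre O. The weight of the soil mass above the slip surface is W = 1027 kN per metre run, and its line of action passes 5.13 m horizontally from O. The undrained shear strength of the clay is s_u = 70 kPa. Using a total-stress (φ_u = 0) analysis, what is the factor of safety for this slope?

Taking moments about the centre O, the resisting moment is provided by the undrained shear strength acting along the arc:
Arc length L_a = R·θ = 14.6·(64.8°·π/180) = 14.6·1.1310 = 16.51 m
M_R = s_u·L_a·R = 70·16.51·14.6 = 16875.5 kN·m/m
M_D = W·d = 1027·5.13 = 5268.5 kN·m/m
FS = M_R / M_D = 16875.5 / 5268.5 = 3.203

FS = 3.20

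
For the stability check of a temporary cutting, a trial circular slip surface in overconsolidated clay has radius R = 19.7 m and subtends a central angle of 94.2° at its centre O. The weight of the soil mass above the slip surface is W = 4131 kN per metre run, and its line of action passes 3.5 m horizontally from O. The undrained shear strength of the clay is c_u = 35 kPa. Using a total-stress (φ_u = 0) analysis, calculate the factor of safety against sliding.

Taking moments about the centre O, the resisting moment is provided by the undrained shear strength acting along the arc:
Arc length L_a = R·θ = 19.7·(94.2°·π/180) = 19.7·1.6441 = 32.39 m
M_R = c_u·L_a·R = 35·32.39·19.7 = 22332.1 kN·m/m
M_D = W·d = 4131·3.5 = 14458.5 kN·m/m
FS = M_R / M_D = 22332.1 / 14458.5 = 1.545

FS = 1.54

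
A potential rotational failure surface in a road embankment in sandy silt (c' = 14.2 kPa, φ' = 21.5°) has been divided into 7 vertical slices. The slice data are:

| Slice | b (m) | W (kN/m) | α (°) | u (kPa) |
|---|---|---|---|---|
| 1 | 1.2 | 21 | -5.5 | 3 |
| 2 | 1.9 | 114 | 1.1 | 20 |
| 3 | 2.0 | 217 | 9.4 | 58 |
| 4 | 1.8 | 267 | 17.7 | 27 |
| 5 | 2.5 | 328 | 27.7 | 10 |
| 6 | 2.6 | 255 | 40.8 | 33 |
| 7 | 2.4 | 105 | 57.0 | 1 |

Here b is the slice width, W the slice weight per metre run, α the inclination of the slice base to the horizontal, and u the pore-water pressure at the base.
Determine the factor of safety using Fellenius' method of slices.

FS = 1.07

Ordinary method of slices: FS = Σ[c'·Δl_i + (W_i cosα_i − u_i·Δl_i)·tanφ'] / Σ W_i sinα_i, with Δl_i = b_i / cosα_i.
Slice 1: Δl = 1.2/cos(-5.5°) = 1.206 m; N'_1 = 21·cos(-5.5°) − 3·1.206 = 17.3; c'Δl = 17.12; W sinα = -2.0
Slice 2: Δl = 1.9/cos1.1° = 1.900 m; N'_2 = 114·cos1.1° − 20·1.900 = 76.0; c'Δl = 26.98; W sinα = 2.2
Slice 3: Δl = 2.0/cos9.4° = 2.027 m; N'_3 = 217·cos9.4° − 58·2.027 = 96.5; c'Δl = 28.79; W sinα = 35.4
Slice 4: Δl = 1.8/cos17.7° = 1.889 m; N'_4 = 267·cos17.7° − 27·1.889 = 203.3; c'Δl = 26.83; W sinα = 81.2
Slice 5: Δl = 2.5/cos27.7° = 2.824 m; N'_5 = 328·cos27.7° − 10·2.824 = 262.2; c'Δl = 40.10; W sinα = 152.5
Slice 6: Δl = 2.6/cos40.8° = 3.435 m; N'_6 = 255·cos40.8° − 33·3.435 = 79.7; c'Δl = 48.77; W sinα = 166.6
Slice 7: Δl = 2.4/cos57.0° = 4.407 m; N'_7 = 105·cos57.0° − 1·4.407 = 52.8; c'Δl = 62.57; W sinα = 88.1
Σc'Δl = 251.2 kN/m; ΣN' = 787.8 kN/m; ΣW sinα = 523.9 kN/m
Resisting = 251.2 + 787.8·tan21.5° = 251.2 + 310.3 = 561.5 kN/m
FS = 561.5 / 523.9 = 1.072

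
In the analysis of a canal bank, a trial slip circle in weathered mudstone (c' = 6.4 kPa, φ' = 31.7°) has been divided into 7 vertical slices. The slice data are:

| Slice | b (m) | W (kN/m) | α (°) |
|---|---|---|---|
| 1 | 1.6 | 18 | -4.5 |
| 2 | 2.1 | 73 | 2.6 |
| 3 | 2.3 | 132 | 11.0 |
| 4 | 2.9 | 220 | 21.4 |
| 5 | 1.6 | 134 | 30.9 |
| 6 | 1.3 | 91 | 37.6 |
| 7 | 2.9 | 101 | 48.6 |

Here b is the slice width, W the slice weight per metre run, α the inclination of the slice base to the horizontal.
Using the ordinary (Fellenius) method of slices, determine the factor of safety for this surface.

Ordinary method of slices: FS = Σ[c'·Δl_i + (W_i cosα_i)·tanφ'] / Σ W_i sinα_i, with Δl_i = b_i / cosα_i.
Slice 1: Δl = 1.6/cos(-4.5°) = 1.605 m; N'_1 = 18·cos(-4.5°) = 17.9; c'Δl = 10.27; W sinα = -1.4
Slice 2: Δl = 2.1/cos2.6° = 2.102 m; N'_2 = 73·cos2.6° = 72.9; c'Δl = 13.45; W sinα = 3.3
Slice 3: Δl = 2.3/cos11.0° = 2.343 m; N'_3 = 132·cos11.0° = 129.6; c'Δl = 15.00; W sinα = 25.2
Slice 4: Δl = 2.9/cos21.4° = 3.115 m; N'_4 = 220·cos21.4° = 204.8; c'Δl = 19.93; W sinα = 80.3
Slice 5: Δl = 1.6/cos30.9° = 1.865 m; N'_5 = 134·cos30.9° = 115.0; c'Δl = 11.93; W sinα = 68.8
Slice 6: Δl = 1.3/cos37.6° = 1.641 m; N'_6 = 91·cos37.6° = 72.1; c'Δl = 10.50; W sinα = 55.5
Slice 7: Δl = 2.9/cos48.6° = 4.385 m; N'_7 = 101·cos48.6° = 66.8; c'Δl = 28.07; W sinα = 75.8
Σc'Δl = 109.2 kN/m; ΣN' = 679.1 kN/m; ΣW sinα = 307.5 kN/m
Resisting = 109.2 + 679.1·tan31.7° = 109.2 + 419.5 = 528.6 kN/m
FS = 528.6 / 307.5 = 1.719

FS = 1.72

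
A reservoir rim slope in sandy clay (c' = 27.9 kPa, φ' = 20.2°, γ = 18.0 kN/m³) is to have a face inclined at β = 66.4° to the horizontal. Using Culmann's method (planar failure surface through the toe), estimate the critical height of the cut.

Culmann's analysis gives the critical failure plane at α_cr = (β + φ')/2 = (66.4 + 20.2)/2 = 43.3°, and the critical height
H_c = (4c'/γ) · sinβ cosφ' / [1 − cos(β − φ')]
    = (4·27.9/18.0) · sin66.4°·cos20.2° / [1 − cos(46.2°)]
    = 6.200 · 0.9164·0.9385 / [1 − 0.6921]
    = 6.200 · 0.8600 / 0.3079
    = 17.32 m

H_c = 17.32 m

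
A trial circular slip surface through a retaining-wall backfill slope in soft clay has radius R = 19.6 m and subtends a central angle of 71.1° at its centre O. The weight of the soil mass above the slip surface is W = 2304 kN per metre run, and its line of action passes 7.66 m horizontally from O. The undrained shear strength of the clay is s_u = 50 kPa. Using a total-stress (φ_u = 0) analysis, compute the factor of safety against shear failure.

Taking moments about the centre O, the resisting moment is provided by the undrained shear strength acting along the arc:
Arc length L_a = R·θ = 19.6·(71.1°·π/180) = 19.6·1.2409 = 24.32 m
M_R = s_u·L_a·R = 50·24.32·19.6 = 23835.8 kN·m/m
M_D = W·d = 2304·7.66 = 17648.6 kN·m/m
FS = M_R / M_D = 23835.8 / 17648.6 = 1.351

FS = 1.35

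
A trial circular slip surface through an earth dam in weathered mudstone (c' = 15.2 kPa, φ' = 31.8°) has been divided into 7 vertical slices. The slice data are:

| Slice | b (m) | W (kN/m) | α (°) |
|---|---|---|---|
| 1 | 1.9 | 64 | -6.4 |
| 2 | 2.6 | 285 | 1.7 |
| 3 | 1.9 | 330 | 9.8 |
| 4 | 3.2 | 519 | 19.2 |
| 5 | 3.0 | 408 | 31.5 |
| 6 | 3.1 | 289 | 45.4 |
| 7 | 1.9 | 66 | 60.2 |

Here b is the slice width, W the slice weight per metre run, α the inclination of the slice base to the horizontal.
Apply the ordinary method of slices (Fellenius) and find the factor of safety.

Ordinary method of slices: FS = Σ[c'·Δl_i + (W_i cosα_i)·tanφ'] / Σ W_i sinα_i, with Δl_i = b_i / cosα_i.
Slice 1: Δl = 1.9/cos(-6.4°) = 1.912 m; N'_1 = 64·cos(-6.4°) = 63.6; c'Δl = 29.06; W sinα = -7.1
Slice 2: Δl = 2.6/cos1.7° = 2.601 m; N'_2 = 285·cos1.7° = 284.9; c'Δl = 39.54; W sinα = 8.5
Slice 3: Δl = 1.9/cos9.8° = 1.928 m; N'_3 = 330·cos9.8° = 325.2; c'Δl = 29.31; W sinα = 56.2
Slice 4: Δl = 3.2/cos19.2° = 3.388 m; N'_4 = 519·cos19.2° = 490.1; c'Δl = 51.50; W sinα = 170.7
Slice 5: Δl = 3.0/cos31.5° = 3.518 m; N'_5 = 408·cos31.5° = 347.9; c'Δl = 53.48; W sinα = 213.2
Slice 6: Δl = 3.1/cos45.4° = 4.415 m; N'_6 = 289·cos45.4° = 202.9; c'Δl = 67.11; W sinα = 205.8
Slice 7: Δl = 1.9/cos60.2° = 3.823 m; N'_7 = 66·cos60.2° = 32.8; c'Δl = 58.11; W sinα = 57.3
Σc'Δl = 328.1 kN/m; ΣN' = 1747.4 kN/m; ΣW sinα = 704.4 kN/m
Resisting = 328.1 + 1747.4·tan31.8° = 328.1 + 1083.4 = 1411.5 kN/m
FS = 1411.5 / 704.4 = 2.004

FS = 2.00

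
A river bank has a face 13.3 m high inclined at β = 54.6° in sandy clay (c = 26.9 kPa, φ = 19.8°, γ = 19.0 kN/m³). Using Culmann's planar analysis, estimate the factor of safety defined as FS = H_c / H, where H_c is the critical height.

H_c = (4c/γ) · sinβ cosφ / [1 − cos(β − φ)]
    = (4·26.9/19.0) · sin54.6°·cos19.8° / [1 − cos34.8°]
    = 5.663 · 0.7669 / 0.1789 = 24.28 m
FS = H_c / H = 24.28 / 13.3 = 1.826

FS = 1.83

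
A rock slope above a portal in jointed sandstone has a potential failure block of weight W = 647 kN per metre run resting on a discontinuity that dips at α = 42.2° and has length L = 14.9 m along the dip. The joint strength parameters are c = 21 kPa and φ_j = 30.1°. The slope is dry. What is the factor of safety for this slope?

FS = 1.36

Resolving the block weight along and normal to the plane and applying the Mohr–Coulomb strength on the joint:
N' = W cosα = 647·cos42.2° = 479.3 kN/m
Driving force T = W sinα = 647·sin42.2° = 434.6 kN/m
Resisting force R = c·L + N'·tanφ_j = 21·14.9 + 479.3·tan30.1° = 312.9 + 277.8 = 590.7 kN/m
FS = R / T = 590.7 / 434.6 = 1.359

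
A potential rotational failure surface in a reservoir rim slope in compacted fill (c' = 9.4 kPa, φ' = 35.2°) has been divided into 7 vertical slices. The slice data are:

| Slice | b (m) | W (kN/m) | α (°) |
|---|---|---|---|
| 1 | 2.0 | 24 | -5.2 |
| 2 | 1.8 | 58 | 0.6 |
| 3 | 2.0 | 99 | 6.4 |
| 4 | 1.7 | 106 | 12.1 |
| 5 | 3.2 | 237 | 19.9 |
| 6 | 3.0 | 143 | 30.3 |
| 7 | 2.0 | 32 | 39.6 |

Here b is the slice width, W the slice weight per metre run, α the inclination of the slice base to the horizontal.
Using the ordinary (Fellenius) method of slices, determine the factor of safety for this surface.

Ordinary method of slices: FS = Σ[c'·Δl_i + (W_i cosα_i)·tanφ'] / Σ W_i sinα_i, with Δl_i = b_i / cosα_i.
Slice 1: Δl = 2.0/cos(-5.2°) = 2.008 m; N'_1 = 24·cos(-5.2°) = 23.9; c'Δl = 18.88; W sinα = -2.2
Slice 2: Δl = 1.8/cos0.6° = 1.800 m; N'_2 = 58·cos0.6° = 58.0; c'Δl = 16.92; W sinα = 0.6
Slice 3: Δl = 2.0/cos6.4° = 2.013 m; N'_3 = 99·cos6.4° = 98.4; c'Δl = 18.92; W sinα = 11.0
Slice 4: Δl = 1.7/cos12.1° = 1.739 m; N'_4 = 106·cos12.1° = 103.6; c'Δl = 16.34; W sinα = 22.2
Slice 5: Δl = 3.2/cos19.9° = 3.403 m; N'_5 = 237·cos19.9° = 222.8; c'Δl = 31.99; W sinα = 80.7
Slice 6: Δl = 3.0/cos30.3° = 3.475 m; N'_6 = 143·cos30.3° = 123.5; c'Δl = 32.66; W sinα = 72.1
Slice 7: Δl = 2.0/cos39.6° = 2.596 m; N'_7 = 32·cos39.6° = 24.7; c'Δl = 24.40; W sinα = 20.4
Σc'Δl = 160.1 kN/m; ΣN' = 654.9 kN/m; ΣW sinα = 204.9 kN/m
Resisting = 160.1 + 654.9·tan35.2° = 160.1 + 462.0 = 622.1 kN/m
FS = 622.1 / 204.9 = 3.036

FS = 3.04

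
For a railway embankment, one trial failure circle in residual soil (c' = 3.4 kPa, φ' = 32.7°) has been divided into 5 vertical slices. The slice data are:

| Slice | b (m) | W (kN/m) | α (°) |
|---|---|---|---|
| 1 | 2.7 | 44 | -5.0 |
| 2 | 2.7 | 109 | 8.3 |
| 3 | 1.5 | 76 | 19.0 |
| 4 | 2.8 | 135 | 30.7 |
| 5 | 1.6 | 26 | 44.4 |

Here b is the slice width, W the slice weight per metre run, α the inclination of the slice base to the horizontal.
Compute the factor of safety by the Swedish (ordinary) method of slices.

Ordinary method of slices: FS = Σ[c'·Δl_i + (W_i cosα_i)·tanφ'] / Σ W_i sinα_i, with Δl_i = b_i / cosα_i.
Slice 1: Δl = 2.7/cos(-5.0°) = 2.710 m; N'_1 = 44·cos(-5.0°) = 43.8; c'Δl = 9.22; W sinα = -3.8
Slice 2: Δl = 2.7/cos8.3° = 2.729 m; N'_2 = 109·cos8.3° = 107.9; c'Δl = 9.28; W sinα = 15.7
Slice 3: Δl = 1.5/cos19.0° = 1.586 m; N'_3 = 76·cos19.0° = 71.9; c'Δl = 5.39; W sinα = 24.7
Slice 4: Δl = 2.8/cos30.7° = 3.256 m; N'_4 = 135·cos30.7° = 116.1; c'Δl = 11.07; W sinα = 68.9
Slice 5: Δl = 1.6/cos44.4° = 2.239 m; N'_5 = 26·cos44.4° = 18.6; c'Δl = 7.61; W sinα = 18.2
Σc'Δl = 42.6 kN/m; ΣN' = 358.2 kN/m; ΣW sinα = 123.8 kN/m
Resisting = 42.6 + 358.2·tan32.7° = 42.6 + 230.0 = 272.5 kN/m
FS = 272.5 / 123.8 = 2.202

FS = 2.20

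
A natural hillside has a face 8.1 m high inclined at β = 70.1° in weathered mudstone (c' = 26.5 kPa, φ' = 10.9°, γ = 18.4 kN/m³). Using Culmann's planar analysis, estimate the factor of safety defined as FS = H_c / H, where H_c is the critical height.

FS = 1.35

H_c = (4c'/γ) · sinβ cosφ' / [1 − cos(β − φ')]
    = (4·26.5/18.4) · sin70.1°·cos10.9° / [1 − cos59.2°]
    = 5.761 · 0.9233 / 0.4880 = 10.90 m
FS = H_c / H = 10.90 / 8.1 = 1.346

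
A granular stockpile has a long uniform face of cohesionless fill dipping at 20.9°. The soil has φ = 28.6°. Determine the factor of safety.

For a dry cohesionless infinite slope the factor of safety is FS = tanφ / tanβ.
FS = tan28.6° / tan20.9° = 0.5452 / 0.3819 = 1.428

FS = 1.43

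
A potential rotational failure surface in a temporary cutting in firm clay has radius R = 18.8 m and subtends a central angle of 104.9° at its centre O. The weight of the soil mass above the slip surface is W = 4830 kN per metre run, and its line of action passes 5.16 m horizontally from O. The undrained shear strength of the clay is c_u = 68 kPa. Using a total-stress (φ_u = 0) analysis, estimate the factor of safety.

Taking moments about the centre O, the resisting moment is provided by the undrained shear strength acting along the arc:
Arc length L_a = R·θ = 18.8·(104.9°·π/180) = 18.8·1.8309 = 34.42 m
M_R = c_u·L_a·R = 68·34.42·18.8 = 44002.5 kN·m/m
M_D = W·d = 4830·5.16 = 24922.8 kN·m/m
FS = M_R / M_D = 44002.5 / 24922.8 = 1.766

FS = 1.77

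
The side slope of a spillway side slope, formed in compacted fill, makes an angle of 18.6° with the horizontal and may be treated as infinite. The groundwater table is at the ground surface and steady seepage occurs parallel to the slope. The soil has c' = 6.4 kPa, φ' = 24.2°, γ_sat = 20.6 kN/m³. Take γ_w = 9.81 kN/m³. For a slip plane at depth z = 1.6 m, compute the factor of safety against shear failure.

FS = 1.34

With seepage parallel to the slope and the water table at the surface, the effective normal stress on the slip plane uses the buoyant unit weight γ' = γ_sat − γ_w while the driving shear stress uses γ_sat:
FS = [c' + γ' z cos²β tanφ'] / [γ_sat z sinβ cosβ]
γ' = 20.6 − 9.81 = 10.79 kN/m³
Numerator = 6.4 + 10.79·1.6·cos²18.6°·tan24.2° = 6.4 + 10.79·1.6·0.8983·0.4494 = 13.369 kPa
Denominator = 20.6·1.6·sin18.6°·cos18.6° = 20.6·1.6·0.3190·0.9478 = 9.964 kPa
FS = 13.369 / 9.964 = 1.342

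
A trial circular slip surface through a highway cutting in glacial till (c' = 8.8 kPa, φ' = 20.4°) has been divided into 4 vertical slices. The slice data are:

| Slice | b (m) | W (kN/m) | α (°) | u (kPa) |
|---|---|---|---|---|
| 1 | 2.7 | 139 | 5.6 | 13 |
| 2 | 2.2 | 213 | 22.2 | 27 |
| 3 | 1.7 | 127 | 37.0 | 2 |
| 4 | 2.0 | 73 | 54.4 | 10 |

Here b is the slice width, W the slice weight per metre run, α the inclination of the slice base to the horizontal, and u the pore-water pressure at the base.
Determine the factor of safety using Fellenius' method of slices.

Ordinary method of slices: FS = Σ[c'·Δl_i + (W_i cosα_i − u_i·Δl_i)·tanφ'] / Σ W_i sinα_i, with Δl_i = b_i / cosα_i.
Slice 1: Δl = 2.7/cos5.6° = 2.713 m; N'_1 = 139·cos5.6° − 13·2.713 = 103.1; c'Δl = 23.87; W sinα = 13.6
Slice 2: Δl = 2.2/cos22.2° = 2.376 m; N'_2 = 213·cos22.2° − 27·2.376 = 133.1; c'Δl = 20.91; W sinα = 80.5
Slice 3: Δl = 1.7/cos37.0° = 2.129 m; N'_3 = 127·cos37.0° − 2·2.129 = 97.2; c'Δl = 18.73; W sinα = 76.4
Slice 4: Δl = 2.0/cos54.4° = 3.436 m; N'_4 = 73·cos54.4° − 10·3.436 = 8.1; c'Δl = 30.23; W sinα = 59.4
Σc'Δl = 93.8 kN/m; ΣN' = 341.4 kN/m; ΣW sinα = 229.8 kN/m
Resisting = 93.8 + 341.4·tan20.4° = 93.8 + 127.0 = 220.7 kN/m
FS = 220.7 / 229.8 = 0.960

FS = 0.96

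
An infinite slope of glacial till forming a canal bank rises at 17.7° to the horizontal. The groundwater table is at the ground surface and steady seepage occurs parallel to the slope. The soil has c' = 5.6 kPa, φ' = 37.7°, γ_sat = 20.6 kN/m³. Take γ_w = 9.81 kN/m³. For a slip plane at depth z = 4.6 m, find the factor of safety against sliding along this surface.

FS = 1.47

With seepage parallel to the slope and the water table at the surface, the effective normal stress on the slip plane uses the buoyant unit weight γ' = γ_sat − γ_w while the driving shear stress uses γ_sat:
FS = [c' + γ' z cos²β tanφ'] / [γ_sat z sinβ cosβ]
γ' = 20.6 − 9.81 = 10.79 kN/m³
Numerator = 5.6 + 10.79·4.6·cos²17.7°·tan37.7° = 5.6 + 10.79·4.6·0.9076·0.7729 = 40.416 kPa
Denominator = 20.6·4.6·sin17.7°·cos17.7° = 20.6·4.6·0.3040·0.9527 = 27.446 kPa
FS = 40.416 / 27.446 = 1.473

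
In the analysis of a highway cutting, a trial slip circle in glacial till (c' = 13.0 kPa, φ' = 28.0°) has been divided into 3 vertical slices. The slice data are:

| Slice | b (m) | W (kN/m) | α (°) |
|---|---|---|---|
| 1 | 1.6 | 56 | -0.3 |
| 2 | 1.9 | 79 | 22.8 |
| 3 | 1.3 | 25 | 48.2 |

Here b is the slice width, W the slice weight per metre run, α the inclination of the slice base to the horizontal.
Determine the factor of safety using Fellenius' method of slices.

FS = 3.07

Ordinary method of slices: FS = Σ[c'·Δl_i + (W_i cosα_i)·tanφ'] / Σ W_i sinα_i, with Δl_i = b_i / cosα_i.
Slice 1: Δl = 1.6/cos(-0.3°) = 1.600 m; N'_1 = 56·cos(-0.3°) = 56.0; c'Δl = 20.80; W sinα = -0.3
Slice 2: Δl = 1.9/cos22.8° = 2.061 m; N'_2 = 79·cos22.8° = 72.8; c'Δl = 26.79; W sinα = 30.6
Slice 3: Δl = 1.3/cos48.2° = 1.950 m; N'_3 = 25·cos48.2° = 16.7; c'Δl = 25.36; W sinα = 18.6
Σc'Δl = 72.9 kN/m; ΣN' = 145.5 kN/m; ΣW sinα = 49.0 kN/m
Resisting = 72.9 + 145.5·tan28.0° = 72.9 + 77.4 = 150.3 kN/m
FS = 150.3 / 49.0 = 3.070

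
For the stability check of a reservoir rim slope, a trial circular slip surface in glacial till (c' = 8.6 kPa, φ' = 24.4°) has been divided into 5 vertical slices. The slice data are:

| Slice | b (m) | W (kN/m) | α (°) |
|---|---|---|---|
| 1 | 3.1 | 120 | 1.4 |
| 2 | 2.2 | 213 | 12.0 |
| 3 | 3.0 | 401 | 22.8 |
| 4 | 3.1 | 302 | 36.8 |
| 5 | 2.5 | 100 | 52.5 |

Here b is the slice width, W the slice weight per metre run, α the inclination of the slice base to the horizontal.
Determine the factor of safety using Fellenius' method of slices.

FS = 1.29

Ordinary method of slices: FS = Σ[c'·Δl_i + (W_i cosα_i)·tanφ'] / Σ W_i sinα_i, with Δl_i = b_i / cosα_i.
Slice 1: Δl = 3.1/cos1.4° = 3.101 m; N'_1 = 120·cos1.4° = 120.0; c'Δl = 26.67; W sinα = 2.9
Slice 2: Δl = 2.2/cos12.0° = 2.249 m; N'_2 = 213·cos12.0° = 208.3; c'Δl = 19.34; W sinα = 44.3
Slice 3: Δl = 3.0/cos22.8° = 3.254 m; N'_3 = 401·cos22.8° = 369.7; c'Δl = 27.99; W sinα = 155.4
Slice 4: Δl = 3.1/cos36.8° = 3.871 m; N'_4 = 302·cos36.8° = 241.8; c'Δl = 33.29; W sinα = 180.9
Slice 5: Δl = 2.5/cos52.5° = 4.107 m; N'_5 = 100·cos52.5° = 60.9; c'Δl = 35.32; W sinα = 79.3
Σc'Δl = 142.6 kN/m; ΣN' = 1000.7 kN/m; ΣW sinα = 462.9 kN/m
Resisting = 142.6 + 1000.7·tan24.4° = 142.6 + 453.9 = 596.5 kN/m
FS = 596.5 / 462.9 = 1.289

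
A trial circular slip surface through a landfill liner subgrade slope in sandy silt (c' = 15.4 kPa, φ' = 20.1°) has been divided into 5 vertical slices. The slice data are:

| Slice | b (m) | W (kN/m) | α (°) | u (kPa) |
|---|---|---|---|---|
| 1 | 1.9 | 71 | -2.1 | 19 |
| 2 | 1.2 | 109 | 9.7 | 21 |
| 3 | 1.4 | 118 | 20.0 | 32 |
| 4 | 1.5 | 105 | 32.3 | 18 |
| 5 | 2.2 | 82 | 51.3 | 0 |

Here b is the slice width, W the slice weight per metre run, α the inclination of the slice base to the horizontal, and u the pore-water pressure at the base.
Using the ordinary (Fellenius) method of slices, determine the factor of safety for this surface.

Ordinary method of slices: FS = Σ[c'·Δl_i + (W_i cosα_i − u_i·Δl_i)·tanφ'] / Σ W_i sinα_i, with Δl_i = b_i / cosα_i.
Slice 1: Δl = 1.9/cos(-2.1°) = 1.901 m; N'_1 = 71·cos(-2.1°) − 19·1.901 = 34.8; c'Δl = 29.28; W sinα = -2.6
Slice 2: Δl = 1.2/cos9.7° = 1.217 m; N'_2 = 109·cos9.7° − 21·1.217 = 81.9; c'Δl = 18.75; W sinα = 18.4
Slice 3: Δl = 1.4/cos20.0° = 1.490 m; N'_3 = 118·cos20.0° − 32·1.490 = 63.2; c'Δl = 22.94; W sinα = 40.4
Slice 4: Δl = 1.5/cos32.3° = 1.775 m; N'_4 = 105·cos32.3° − 18·1.775 = 56.8; c'Δl = 27.33; W sinα = 56.1
Slice 5: Δl = 2.2/cos51.3° = 3.519 m; N'_5 = 82·cos51.3° − 0·3.519 = 51.3; c'Δl = 54.19; W sinα = 64.0
Σc'Δl = 152.5 kN/m; ΣN' = 288.0 kN/m; ΣW sinα = 176.2 kN/m
Resisting = 152.5 + 288.0·tan20.1° = 152.5 + 105.4 = 257.9 kN/m
FS = 257.9 / 176.2 = 1.463

FS = 1.46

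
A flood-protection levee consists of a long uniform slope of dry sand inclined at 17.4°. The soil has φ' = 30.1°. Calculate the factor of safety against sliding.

For a dry cohesionless infinite slope the factor of safety is FS = tanφ' / tanβ.
FS = tan30.1° / tan17.4° = 0.5797 / 0.3134 = 1.850

FS = 1.85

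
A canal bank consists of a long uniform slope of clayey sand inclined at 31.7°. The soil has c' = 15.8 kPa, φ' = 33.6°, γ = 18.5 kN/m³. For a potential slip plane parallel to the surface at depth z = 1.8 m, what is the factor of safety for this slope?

For an infinite slope with a slip plane parallel to the surface (no pore pressure): FS = [c' + γz cos²β tanφ'] / [γz sinβ cosβ].
γz = 18.5·1.8 = 33.30 kN/m²
Numerator = 15.8 + 33.30·cos²31.7°·tan33.6° = 15.8 + 33.30·0.7239·0.6644 = 31.815 kPa
Denominator = 33.30·sin31.7°·cos31.7° = 33.30·0.5255·0.8508 = 14.888 kPa
FS = 31.815 / 14.888 = 2.137

FS = 2.14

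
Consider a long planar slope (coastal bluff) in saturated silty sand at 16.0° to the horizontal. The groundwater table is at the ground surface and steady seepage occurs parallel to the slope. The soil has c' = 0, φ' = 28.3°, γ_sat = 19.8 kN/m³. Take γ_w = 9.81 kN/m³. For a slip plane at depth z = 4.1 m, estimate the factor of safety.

With seepage parallel to the slope and the water table at the surface, the effective normal stress on the slip plane uses the buoyant unit weight γ' = γ_sat − γ_w while the driving shear stress uses γ_sat:
FS = [c' + γ' z cos²β tanφ'] / [γ_sat z sinβ cosβ]
(For c' = 0 this reduces to FS = (γ'/γ_sat)·tanφ'/tanβ.)
γ' = 19.8 − 9.81 = 9.99 kN/m³
Numerator = 0.0 + 9.99·4.1·cos²16.0°·tan28.3° = 0.0 + 9.99·4.1·0.9240·0.5384 = 20.379 kPa
Denominator = 19.8·4.1·sin16.0°·cos16.0° = 19.8·4.1·0.2756·0.9613 = 21.509 kPa
FS = 20.379 / 21.509 = 0.947

FS = 0.95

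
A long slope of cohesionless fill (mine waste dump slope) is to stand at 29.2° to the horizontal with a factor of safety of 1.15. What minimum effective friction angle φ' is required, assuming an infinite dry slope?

FS = tanφ'/tanβ ⇒ tanφ' = FS · tanβ = 1.15 · tan29.2° = 0.6427
φ' = arctan(0.6427) = 32.73°

φ' = 32.7°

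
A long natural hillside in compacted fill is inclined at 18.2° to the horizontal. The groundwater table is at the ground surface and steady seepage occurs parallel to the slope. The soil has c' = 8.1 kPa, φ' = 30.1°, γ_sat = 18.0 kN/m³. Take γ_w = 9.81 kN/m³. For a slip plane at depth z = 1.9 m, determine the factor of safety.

FS = 1.60

With seepage parallel to the slope and the water table at the surface, the effective normal stress on the slip plane uses the buoyant unit weight γ' = γ_sat − γ_w while the driving shear stress uses γ_sat:
FS = [c' + γ' z cos²β tanφ'] / [γ_sat z sinβ cosβ]
γ' = 18.0 − 9.81 = 8.19 kN/m³
Numerator = 8.1 + 8.19·1.9·cos²18.2°·tan30.1° = 8.1 + 8.19·1.9·0.9024·0.5797 = 16.240 kPa
Denominator = 18.0·1.9·sin18.2°·cos18.2° = 18.0·1.9·0.3123·0.9500 = 10.147 kPa
FS = 16.240 / 10.147 = 1.600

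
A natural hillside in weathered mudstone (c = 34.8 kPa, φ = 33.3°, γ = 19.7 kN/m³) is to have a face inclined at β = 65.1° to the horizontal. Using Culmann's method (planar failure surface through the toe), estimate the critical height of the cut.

H_c = 35.69 m

Culmann's analysis gives the critical failure plane at α_cr = (β + φ)/2 = (65.1 + 33.3)/2 = 49.2°, and the critical height
H_c = (4c/γ) · sinβ cosφ / [1 − cos(β − φ)]
    = (4·34.8/19.7) · sin65.1°·cos33.3° / [1 − cos(31.8°)]
    = 7.066 · 0.9070·0.8358 / [1 − 0.8499]
    = 7.066 · 0.7581 / 0.1501
    = 35.69 m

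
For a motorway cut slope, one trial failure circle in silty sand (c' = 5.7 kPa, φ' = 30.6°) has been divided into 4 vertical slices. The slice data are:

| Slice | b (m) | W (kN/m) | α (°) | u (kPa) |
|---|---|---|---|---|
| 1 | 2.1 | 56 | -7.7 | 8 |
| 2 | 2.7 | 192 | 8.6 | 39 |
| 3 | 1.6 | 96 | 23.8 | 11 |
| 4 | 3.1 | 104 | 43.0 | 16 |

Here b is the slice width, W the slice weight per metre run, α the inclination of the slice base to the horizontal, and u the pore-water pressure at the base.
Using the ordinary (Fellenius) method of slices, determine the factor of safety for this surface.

FS = 1.37

Ordinary method of slices: FS = Σ[c'·Δl_i + (W_i cosα_i − u_i·Δl_i)·tanφ'] / Σ W_i sinα_i, with Δl_i = b_i / cosα_i.
Slice 1: Δl = 2.1/cos(-7.7°) = 2.119 m; N'_1 = 56·cos(-7.7°) − 8·2.119 = 38.5; c'Δl = 12.08; W sinα = -7.5
Slice 2: Δl = 2.7/cos8.6° = 2.731 m; N'_2 = 192·cos8.6° − 39·2.731 = 83.3; c'Δl = 15.57; W sinα = 28.7
Slice 3: Δl = 1.6/cos23.8° = 1.749 m; N'_3 = 96·cos23.8° − 11·1.749 = 68.6; c'Δl = 9.97; W sinα = 38.7
Slice 4: Δl = 3.1/cos43.0° = 4.239 m; N'_4 = 104·cos43.0° − 16·4.239 = 8.2; c'Δl = 24.16; W sinα = 70.9
Σc'Δl = 61.8 kN/m; ΣN' = 198.7 kN/m; ΣW sinα = 130.9 kN/m
Resisting = 61.8 + 198.7·tan30.6° = 61.8 + 117.5 = 179.3 kN/m
FS = 179.3 / 130.9 = 1.370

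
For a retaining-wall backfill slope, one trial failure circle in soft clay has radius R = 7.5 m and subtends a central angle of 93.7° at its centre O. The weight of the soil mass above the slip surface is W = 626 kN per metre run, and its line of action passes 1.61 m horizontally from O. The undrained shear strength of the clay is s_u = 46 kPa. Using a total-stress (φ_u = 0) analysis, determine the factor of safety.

FS = 4.20

Taking moments about the centre O, the resisting moment is provided by the undrained shear strength acting along the arc:
Arc length L_a = R·θ = 7.5·(93.7°·π/180) = 7.5·1.6354 = 12.27 m
M_R = s_u·L_a·R = 46·12.27·7.5 = 4231.5 kN·m/m
M_D = W·d = 626·1.61 = 1007.9 kN·m/m
FS = M_R / M_D = 4231.5 / 1007.9 = 4.199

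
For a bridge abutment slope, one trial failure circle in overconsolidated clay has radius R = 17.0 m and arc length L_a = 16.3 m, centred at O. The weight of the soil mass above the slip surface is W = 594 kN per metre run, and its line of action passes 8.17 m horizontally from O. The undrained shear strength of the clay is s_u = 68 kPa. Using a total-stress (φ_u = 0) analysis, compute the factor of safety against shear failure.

Taking moments about the centre O, the resisting moment is provided by the undrained shear strength acting along the arc:
M_R = s_u·L_a·R = 68·16.30·17.0 = 18842.8 kN·m/m
M_D = W·d = 594·8.17 = 4853.0 kN·m/m
FS = M_R / M_D = 18842.8 / 4853.0 = 3.883

FS = 3.88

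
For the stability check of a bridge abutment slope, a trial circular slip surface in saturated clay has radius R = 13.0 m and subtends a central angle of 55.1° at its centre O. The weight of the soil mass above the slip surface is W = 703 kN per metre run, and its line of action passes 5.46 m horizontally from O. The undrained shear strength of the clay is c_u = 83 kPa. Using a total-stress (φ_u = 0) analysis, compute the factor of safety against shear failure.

FS = 3.51

Taking moments about the centre O, the resisting moment is provided by the undrained shear strength acting along the arc:
Arc length L_a = R·θ = 13.0·(55.1°·π/180) = 13.0·0.9617 = 12.50 m
M_R = c_u·L_a·R = 83·12.50·13.0 = 13489.4 kN·m/m
M_D = W·d = 703·5.46 = 3838.4 kN·m/m
FS = M_R / M_D = 13489.4 / 3838.4 = 3.514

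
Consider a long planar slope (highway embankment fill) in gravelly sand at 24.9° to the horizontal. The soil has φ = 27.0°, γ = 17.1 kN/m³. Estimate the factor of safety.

FS = 1.10

For a dry cohesionless infinite slope the factor of safety is FS = tanφ / tanβ.
FS = tan27.0° / tan24.9° = 0.5095 / 0.4642 = 1.098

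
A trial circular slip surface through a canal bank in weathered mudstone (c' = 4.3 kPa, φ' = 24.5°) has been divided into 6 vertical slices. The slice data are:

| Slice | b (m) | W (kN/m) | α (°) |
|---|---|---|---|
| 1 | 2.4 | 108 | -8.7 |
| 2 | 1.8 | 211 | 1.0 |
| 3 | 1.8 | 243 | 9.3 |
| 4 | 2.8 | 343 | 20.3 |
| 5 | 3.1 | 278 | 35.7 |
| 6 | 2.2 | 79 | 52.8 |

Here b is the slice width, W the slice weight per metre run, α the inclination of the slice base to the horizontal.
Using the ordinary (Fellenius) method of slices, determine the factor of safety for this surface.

FS = 1.61

Ordinary method of slices: FS = Σ[c'·Δl_i + (W_i cosα_i)·tanφ'] / Σ W_i sinα_i, with Δl_i = b_i / cosα_i.
Slice 1: Δl = 2.4/cos(-8.7°) = 2.428 m; N'_1 = 108·cos(-8.7°) = 106.8; c'Δl = 10.44; W sinα = -16.3
Slice 2: Δl = 1.8/cos1.0° = 1.800 m; N'_2 = 211·cos1.0° = 211.0; c'Δl = 7.74; W sinα = 3.7
Slice 3: Δl = 1.8/cos9.3° = 1.824 m; N'_3 = 243·cos9.3° = 239.8; c'Δl = 7.84; W sinα = 39.3
Slice 4: Δl = 2.8/cos20.3° = 2.985 m; N'_4 = 343·cos20.3° = 321.7; c'Δl = 12.84; W sinα = 119.0
Slice 5: Δl = 3.1/cos35.7° = 3.817 m; N'_5 = 278·cos35.7° = 225.8; c'Δl = 16.41; W sinα = 162.2
Slice 6: Δl = 2.2/cos52.8° = 3.639 m; N'_6 = 79·cos52.8° = 47.8; c'Δl = 15.65; W sinα = 62.9
Σc'Δl = 70.9 kN/m; ΣN' = 1152.7 kN/m; ΣW sinα = 370.8 kN/m
Resisting = 70.9 + 1152.7·tan24.5° = 70.9 + 525.3 = 596.3 kN/m
FS = 596.3 / 370.8 = 1.608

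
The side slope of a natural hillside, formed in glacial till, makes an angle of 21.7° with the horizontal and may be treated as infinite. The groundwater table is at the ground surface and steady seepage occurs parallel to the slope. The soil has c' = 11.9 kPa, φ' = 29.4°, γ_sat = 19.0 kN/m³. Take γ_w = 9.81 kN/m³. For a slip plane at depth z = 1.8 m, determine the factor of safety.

With seepage parallel to the slope and the water table at the surface, the effective normal stress on the slip plane uses the buoyant unit weight γ' = γ_sat − γ_w while the driving shear stress uses γ_sat:
FS = [c' + γ' z cos²β tanφ'] / [γ_sat z sinβ cosβ]
γ' = 19.0 − 9.81 = 9.19 kN/m³
Numerator = 11.9 + 9.19·1.8·cos²21.7°·tan29.4° = 11.9 + 9.19·1.8·0.8633·0.5635 = 19.947 kPa
Denominator = 19.0·1.8·sin21.7°·cos21.7° = 19.0·1.8·0.3697·0.9291 = 11.749 kPa
FS = 19.947 / 11.749 = 1.698

FS = 1.70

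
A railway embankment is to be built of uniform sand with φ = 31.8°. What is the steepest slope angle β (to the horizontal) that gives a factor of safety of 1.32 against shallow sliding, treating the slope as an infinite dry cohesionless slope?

β = 25.2°

For an infinite dry cohesionless slope FS = tanφ/tanβ, so tanβ = tanφ / FS.
tanβ = tan31.8° / 1.32 = 0.6200 / 1.32 = 0.4697
β = arctan(0.4697) = 25.16°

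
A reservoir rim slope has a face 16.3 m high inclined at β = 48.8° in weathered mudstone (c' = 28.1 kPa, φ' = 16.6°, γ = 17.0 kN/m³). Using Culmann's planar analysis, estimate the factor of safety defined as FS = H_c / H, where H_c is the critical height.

FS = 1.90

H_c = (4c'/γ) · sinβ cosφ' / [1 − cos(β − φ')]
    = (4·28.1/17.0) · sin48.8°·cos16.6° / [1 − cos32.2°]
    = 6.612 · 0.7211 / 0.1538 = 31.00 m
FS = H_c / H = 31.00 / 16.3 = 1.902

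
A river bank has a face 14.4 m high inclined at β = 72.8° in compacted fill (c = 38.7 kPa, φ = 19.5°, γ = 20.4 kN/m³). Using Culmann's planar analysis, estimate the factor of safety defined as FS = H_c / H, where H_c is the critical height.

FS = 1.18

H_c = (4c/γ) · sinβ cosφ / [1 − cos(β − φ)]
    = (4·38.7/20.4) · sin72.8°·cos19.5° / [1 − cos53.3°]
    = 7.588 · 0.9005 / 0.4024 = 16.98 m
FS = H_c / H = 16.98 / 14.4 = 1.179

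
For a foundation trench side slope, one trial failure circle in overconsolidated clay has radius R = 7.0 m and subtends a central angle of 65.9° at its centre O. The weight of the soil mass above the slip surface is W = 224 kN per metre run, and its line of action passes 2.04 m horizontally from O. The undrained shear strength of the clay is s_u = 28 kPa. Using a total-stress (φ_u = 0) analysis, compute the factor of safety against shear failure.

Taking moments about the centre O, the resisting moment is provided by the undrained shear strength acting along the arc:
Arc length L_a = R·θ = 7.0·(65.9°·π/180) = 7.0·1.1502 = 8.05 m
M_R = s_u·L_a·R = 28·8.05·7.0 = 1578.0 kN·m/m
M_D = W·d = 224·2.04 = 457.0 kN·m/m
FS = M_R / M_D = 1578.0 / 457.0 = 3.453

FS = 3.45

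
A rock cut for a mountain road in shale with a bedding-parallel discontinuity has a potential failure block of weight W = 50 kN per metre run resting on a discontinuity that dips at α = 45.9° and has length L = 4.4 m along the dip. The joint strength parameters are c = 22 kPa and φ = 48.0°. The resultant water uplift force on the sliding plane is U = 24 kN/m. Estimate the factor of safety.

FS = 3.03

Resolving the block weight along and normal to the plane and applying the Mohr–Coulomb strength on the joint:
N' = W cosα − U = 50·cos45.9° − 24 = 10.8 kN/m
Driving force T = W sinα = 50·sin45.9° = 35.9 kN/m
Resisting force R = c·L + N'·tanφ = 22·4.4 + 10.8·tan48.0° = 96.8 + 12.0 = 108.8 kN/m
FS = R / T = 108.8 / 35.9 = 3.030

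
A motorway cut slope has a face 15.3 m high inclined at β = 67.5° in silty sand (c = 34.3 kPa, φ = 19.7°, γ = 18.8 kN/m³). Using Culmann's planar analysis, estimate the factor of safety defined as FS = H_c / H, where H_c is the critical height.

FS = 1.26

H_c = (4c/γ) · sinβ cosφ / [1 − cos(β − φ)]
    = (4·34.3/18.8) · sin67.5°·cos19.7° / [1 − cos47.8°]
    = 7.298 · 0.8698 / 0.3283 = 19.34 m
FS = H_c / H = 19.34 / 15.3 = 1.264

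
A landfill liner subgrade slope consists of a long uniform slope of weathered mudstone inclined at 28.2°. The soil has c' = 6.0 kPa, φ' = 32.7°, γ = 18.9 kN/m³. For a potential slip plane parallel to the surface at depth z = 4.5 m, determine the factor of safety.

FS = 1.37

For an infinite slope with a slip plane parallel to the surface (no pore pressure): FS = [c' + γz cos²β tanφ'] / [γz sinβ cosβ].
γz = 18.9·4.5 = 85.05 kN/m²
Numerator = 6.0 + 85.05·cos²28.2°·tan32.7° = 6.0 + 85.05·0.7767·0.6420 = 48.408 kPa
Denominator = 85.05·sin28.2°·cos28.2° = 85.05·0.4726·0.8813 = 35.420 kPa
FS = 48.408 / 35.420 = 1.367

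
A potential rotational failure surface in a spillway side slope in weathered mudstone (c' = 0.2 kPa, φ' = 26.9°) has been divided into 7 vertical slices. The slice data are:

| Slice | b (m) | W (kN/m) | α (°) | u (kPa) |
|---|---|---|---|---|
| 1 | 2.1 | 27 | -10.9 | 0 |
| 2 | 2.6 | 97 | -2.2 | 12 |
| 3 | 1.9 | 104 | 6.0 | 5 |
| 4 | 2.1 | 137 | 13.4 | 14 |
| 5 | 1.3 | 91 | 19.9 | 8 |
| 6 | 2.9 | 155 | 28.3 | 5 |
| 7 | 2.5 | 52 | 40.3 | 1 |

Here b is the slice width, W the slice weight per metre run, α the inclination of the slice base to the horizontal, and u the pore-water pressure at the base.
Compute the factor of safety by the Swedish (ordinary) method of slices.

Ordinary method of slices: FS = Σ[c'·Δl_i + (W_i cosα_i − u_i·Δl_i)·tanφ'] / Σ W_i sinα_i, with Δl_i = b_i / cosα_i.
Slice 1: Δl = 2.1/cos(-10.9°) = 2.139 m; N'_1 = 27·cos(-10.9°) − 0·2.139 = 26.5; c'Δl = 0.43; W sinα = -5.1
Slice 2: Δl = 2.6/cos(-2.2°) = 2.602 m; N'_2 = 97·cos(-2.2°) − 12·2.602 = 65.7; c'Δl = 0.52; W sinα = -3.7
Slice 3: Δl = 1.9/cos6.0° = 1.910 m; N'_3 = 104·cos6.0° − 5·1.910 = 93.9; c'Δl = 0.38; W sinα = 10.9
Slice 4: Δl = 2.1/cos13.4° = 2.159 m; N'_4 = 137·cos13.4° − 14·2.159 = 103.0; c'Δl = 0.43; W sinα = 31.7
Slice 5: Δl = 1.3/cos19.9° = 1.383 m; N'_5 = 91·cos19.9° − 8·1.383 = 74.5; c'Δl = 0.28; W sinα = 31.0
Slice 6: Δl = 2.9/cos28.3° = 3.294 m; N'_6 = 155·cos28.3° − 5·3.294 = 120.0; c'Δl = 0.66; W sinα = 73.5
Slice 7: Δl = 2.5/cos40.3° = 3.278 m; N'_7 = 52·cos40.3° − 1·3.278 = 36.4; c'Δl = 0.66; W sinα = 33.6
Σc'Δl = 3.4 kN/m; ΣN' = 520.0 kN/m; ΣW sinα = 171.9 kN/m
Resisting = 3.4 + 520.0·tan26.9° = 3.4 + 263.8 = 267.2 kN/m
FS = 267.2 / 171.9 = 1.554

FS = 1.55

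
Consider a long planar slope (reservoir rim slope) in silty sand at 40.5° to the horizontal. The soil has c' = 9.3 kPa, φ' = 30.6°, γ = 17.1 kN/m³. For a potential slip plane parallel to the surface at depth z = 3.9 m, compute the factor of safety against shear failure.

FS = 0.97

For an infinite slope with a slip plane parallel to the surface (no pore pressure): FS = [c' + γz cos²β tanφ'] / [γz sinβ cosβ].
γz = 17.1·3.9 = 66.69 kN/m²
Numerator = 9.3 + 66.69·cos²40.5°·tan30.6° = 9.3 + 66.69·0.5782·0.5914 = 32.105 kPa
Denominator = 66.69·sin40.5°·cos40.5° = 66.69·0.6494·0.7604 = 32.934 kPa
FS = 32.105 / 32.934 = 0.975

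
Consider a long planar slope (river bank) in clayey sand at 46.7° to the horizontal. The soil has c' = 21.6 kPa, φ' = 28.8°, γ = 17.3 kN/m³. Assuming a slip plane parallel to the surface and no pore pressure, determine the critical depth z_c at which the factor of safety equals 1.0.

z_c = 5.19 m

Setting FS = 1.00 in FS = [c' + γz cos²β tanφ'] / [γz sinβ cosβ] and solving for z:
z = c' / [γ cosβ (FS·sinβ − cosβ·tanφ')]
  = 21.6 / [17.3·cos46.7°·(1.00·sin46.7° − cos46.7°·tan28.8°)]
  = 21.6 / [17.3·0.6858·(1.00·0.7278 − 0.6858·0.5498)]
  = 21.6 / 4.1614 = 5.191 m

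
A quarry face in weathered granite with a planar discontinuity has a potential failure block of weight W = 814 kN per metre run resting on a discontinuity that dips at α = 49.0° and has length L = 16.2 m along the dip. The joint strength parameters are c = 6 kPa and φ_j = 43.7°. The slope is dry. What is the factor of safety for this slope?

Resolving the block weight along and normal to the plane and applying the Mohr–Coulomb strength on the joint:
N' = W cosα = 814·cos49.0° = 534.0 kN/m
Driving force T = W sinα = 814·sin49.0° = 614.3 kN/m
Resisting force R = c·L + N'·tanφ_j = 6·16.2 + 534.0·tan43.7° = 97.2 + 510.3 = 607.5 kN/m
FS = R / T = 607.5 / 614.3 = 0.989

FS = 0.99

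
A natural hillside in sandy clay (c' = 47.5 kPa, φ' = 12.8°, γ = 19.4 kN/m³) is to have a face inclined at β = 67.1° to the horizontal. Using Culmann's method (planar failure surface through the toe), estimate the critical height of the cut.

H_c = 21.13 m

Culmann's analysis gives the critical failure plane at α_cr = (β + φ')/2 = (67.1 + 12.8)/2 = 39.9°, and the critical height
H_c = (4c'/γ) · sinβ cosφ' / [1 − cos(β − φ')]
    = (4·47.5/19.4) · sin67.1°·cos12.8° / [1 − cos(54.3°)]
    = 9.794 · 0.9212·0.9751 / [1 − 0.5835]
    = 9.794 · 0.8983 / 0.4165
    = 21.13 m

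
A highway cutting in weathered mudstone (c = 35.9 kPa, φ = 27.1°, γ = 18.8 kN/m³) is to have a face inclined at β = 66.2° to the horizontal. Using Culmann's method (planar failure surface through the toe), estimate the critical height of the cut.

H_c = 27.78 m

Culmann's analysis gives the critical failure plane at α_cr = (β + φ)/2 = (66.2 + 27.1)/2 = 46.7°, and the critical height
H_c = (4c/γ) · sinβ cosφ / [1 − cos(β − φ)]
    = (4·35.9/18.8) · sin66.2°·cos27.1° / [1 − cos(39.1°)]
    = 7.638 · 0.9150·0.8902 / [1 − 0.7760]
    = 7.638 · 0.8145 / 0.2240
    = 27.78 m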